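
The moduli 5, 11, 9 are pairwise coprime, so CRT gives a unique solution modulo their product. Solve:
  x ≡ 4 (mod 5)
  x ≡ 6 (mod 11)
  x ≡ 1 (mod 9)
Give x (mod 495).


Moduli 5, 11, 9 are pairwise coprime; by CRT there is a unique solution modulo M = 5 · 11 · 9 = 495.
Solve pairwise, accumulating the modulus:
  Start with x ≡ 4 (mod 5).
  Combine with x ≡ 6 (mod 11): since gcd(5, 11) = 1, we get a unique residue mod 55.
    Write x = 4 + 5·t and substitute into x ≡ 6 (mod 11): 5·t ≡ 6 − 4 = 2 (mod 11).
    The inverse of 5 mod 11 is 9 (since 5·9 = 45 = 4·11 + 1), so t ≡ 9·2 = 18 ≡ 7 (mod 11).
    Then x = 4 + 5·7 = 39, valid modulo lcm(5, 11) = 55: x ≡ 39 (mod 55).
  Combine with x ≡ 1 (mod 9): since gcd(55, 9) = 1, we get a unique residue mod 495.
    Write x = 39 + 55·t and substitute into x ≡ 1 (mod 9): 55·t ≡ 1 − 39 = -38 (mod 9).
    Reduce coefficients mod 9: 1·t ≡ 7 (mod 9).
    So t ≡ 7 (mod 9).
    Then x = 39 + 55·7 = 424, valid modulo lcm(55, 9) = 495: x ≡ 424 (mod 495).
Verify: 424 mod 5 = 4 ✓, 424 mod 11 = 6 ✓, 424 mod 9 = 1 ✓.

x ≡ 424 (mod 495).


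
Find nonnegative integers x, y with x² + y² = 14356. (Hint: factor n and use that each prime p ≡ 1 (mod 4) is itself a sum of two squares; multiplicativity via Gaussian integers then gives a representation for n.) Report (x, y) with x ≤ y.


Step 1: Factor n = 14356 = 2^2 · 37 · 97.
Step 2: Check the mod-4 condition on each prime factor: 2 = 2 (special); 37 ≡ 1 (mod 4), exponent 1; 97 ≡ 1 (mod 4), exponent 1.
All primes ≡ 3 (mod 4) appear to even exponent (or don't appear), so by the two-squares theorem n IS expressible as a sum of two squares.
Step 3: Build a representation. Group n = k² · m with k = 2 and m = 37 · 97 = 3589 (a product of primes ≡ 1 (mod 4)); a representation of m scales to one of n via (k·x)² + (k·y)² = k²(x² + y²). Each prime p ≡ 1 (mod 4) is itself a sum of two squares; find a² by testing p − a² for a perfect square:
  37: 37 − 1² = 36 = 6² ⇒ 37 = 1² + 6².
  97: 97 − 1² = 96, 97 − 2² = 93, 97 − 3² = 88, 97 − 4² = 81 = 9² ⇒ 97 = 4² + 9².
  Combine using the Brahmagupta–Fibonacci identity (a² + b²)(c² + d²) = (ac − bd)² + (ad + bc)² = (ac + bd)² + (ad − bc)²:
  37 · 97 = 3589: from (1² + 6²)(4² + 9²), take (1·4 − 6·9, 1·9 + 6·4) = (4 − 54, 9 + 24) = (-50, 33); dropping signs (only squares matter) gives (50, 33); check 50² + 33² = 2500 + 1089 = 3589 ✓.
  Scale by k = 2: (2·50, 2·33) = (100, 66).
Step 4: Order so x ≤ y and verify: 66² + 100² = 4356 + 10000 = 14356 = n. ✓

n = 14356 = 66² + 100² (one valid representation with x ≤ y).


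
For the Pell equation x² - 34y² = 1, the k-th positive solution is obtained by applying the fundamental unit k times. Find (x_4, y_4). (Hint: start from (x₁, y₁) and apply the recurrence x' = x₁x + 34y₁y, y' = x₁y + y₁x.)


Step 1: Find the fundamental solution (x₁, y₁) of x² - 34y² = 1.
  Expand √34 as a continued fraction. a₀ = ⌊√34⌋ = 5; iterate m_{k+1} = d_k·a_k − m_k, d_{k+1} = (34 − m_{k+1}²)/d_k, a_{k+1} = ⌊(a₀ + m_{k+1})/d_{k+1}⌋ (starting m₀ = 0, d₀ = 1), with convergents p_k = a_k·p_{k-1} + p_{k-2}, q_k = a_k·q_{k-1} + q_{k-2} (p₋₁ = 1, q₋₁ = 0):
  k = 0: a₀ = 5; p₀/q₀ = 5/1; p₀² − 34·q₀² = 25 − 34 = -9.
  k = 1: m = 5, d = 9, a = ⌊(5 + 5)/9⌋ = 1; p/q = (1·5 + 1)/(1·1 + 0) = 6/1; p² − 34·q² = 36 − 34 = 2.
  k = 2: m = 4, d = 2, a = ⌊(5 + 4)/2⌋ = 4; p/q = (4·6 + 5)/(4·1 + 1) = 29/5; p² − 34·q² = 841 − 850 = -9.
  k = 3: m = 4, d = 9, a = ⌊(5 + 4)/9⌋ = 1; p/q = (1·29 + 6)/(1·5 + 1) = 35/6; p² − 34·q² = 1225 − 1224 = 1.
  The first convergent with p² − 34·q² = 1 gives the fundamental solution (x₁, y₁) = (35, 6).
Step 2: Apply the recurrence (x_{n+1}, y_{n+1}) = (x₁x_n + 34y₁y_n, x₁y_n + y₁x_n) repeatedly.
  From (x_1, y_1) = (35, 6): x_2 = 35·35 + 34·6·6 = 2449; y_2 = 35·6 + 6·35 = 420.
  From (x_2, y_2) = (2449, 420): x_3 = 35·2449 + 34·6·420 = 171395; y_3 = 35·420 + 6·2449 = 29394.
  From (x_3, y_3) = (171395, 29394): x_4 = 35·171395 + 34·6·29394 = 11995201; y_4 = 35·29394 + 6·171395 = 2057160.
Step 3: Verify x_4² - 34·y_4² = 143884847030401 - 143884847030400 = 1 (should be 1). ✓

(x_1, y_1) = (35, 6); (x_4, y_4) = (11995201, 2057160).


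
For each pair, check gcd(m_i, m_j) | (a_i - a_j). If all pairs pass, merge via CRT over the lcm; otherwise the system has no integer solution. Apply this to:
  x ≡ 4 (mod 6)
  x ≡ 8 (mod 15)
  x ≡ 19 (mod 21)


Moduli 6, 15, 21 are not pairwise coprime, so CRT works modulo lcm(m_i) when all pairwise compatibility conditions hold.
Pairwise compatibility: gcd(m_i, m_j) must divide a_i - a_j for every pair.
Merge one congruence at a time:
  Start: x ≡ 4 (mod 6).
  Combine with x ≡ 8 (mod 15): gcd(6, 15) = 3, and 8 - 4 = 4 is NOT divisible by 3.
    ⇒ system is inconsistent (no integer solution).

No solution (the system is inconsistent).


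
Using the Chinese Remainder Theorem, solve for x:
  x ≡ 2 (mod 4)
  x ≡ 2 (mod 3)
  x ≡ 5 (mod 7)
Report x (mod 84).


Moduli 4, 3, 7 are pairwise coprime; by CRT there is a unique solution modulo M = 4 · 3 · 7 = 84.
Solve pairwise, accumulating the modulus:
  Start with x ≡ 2 (mod 4).
  Combine with x ≡ 2 (mod 3): since gcd(4, 3) = 1, we get a unique residue mod 12.
    Write x = 2 + 4·t and substitute into x ≡ 2 (mod 3): 4·t ≡ 2 − 2 = 0 (mod 3).
    Reduce coefficients mod 3: 1·t ≡ 0 (mod 3).
    So t ≡ 0 (mod 3).
    Then x = 2 + 4·0 = 2, valid modulo lcm(4, 3) = 12: x ≡ 2 (mod 12).
  Combine with x ≡ 5 (mod 7): since gcd(12, 7) = 1, we get a unique residue mod 84.
    Write x = 2 + 12·t and substitute into x ≡ 5 (mod 7): 12·t ≡ 5 − 2 = 3 (mod 7).
    Reduce coefficients mod 7: 5·t ≡ 3 (mod 7).
    The inverse of 5 mod 7 is 3 (since 5·3 = 15 = 2·7 + 1), so t ≡ 3·3 = 9 ≡ 2 (mod 7).
    Then x = 2 + 12·2 = 26, valid modulo lcm(12, 7) = 84: x ≡ 26 (mod 84).
Verify: 26 mod 4 = 2 ✓, 26 mod 3 = 2 ✓, 26 mod 7 = 5 ✓.

x ≡ 26 (mod 84).


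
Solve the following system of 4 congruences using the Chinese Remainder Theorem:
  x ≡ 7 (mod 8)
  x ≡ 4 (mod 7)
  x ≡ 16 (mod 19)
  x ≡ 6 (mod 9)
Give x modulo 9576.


Product of moduli M = 8 · 7 · 19 · 9 = 9576.
Merge one congruence at a time:
  Start: x ≡ 7 (mod 8).
  Combine with x ≡ 4 (mod 7); new modulus lcm = 56.
    Write x = 7 + 8·t and substitute into x ≡ 4 (mod 7): 8·t ≡ 4 − 7 = -3 (mod 7).
    Reduce coefficients mod 7: 1·t ≡ 4 (mod 7).
    So t ≡ 4 (mod 7).
    Then x = 7 + 8·4 = 39, valid modulo lcm(8, 7) = 56: x ≡ 39 (mod 56).
  Combine with x ≡ 16 (mod 19); new modulus lcm = 1064.
    Write x = 39 + 56·t and substitute into x ≡ 16 (mod 19): 56·t ≡ 16 − 39 = -23 (mod 19).
    Reduce coefficients mod 19: 18·t ≡ 15 (mod 19).
    The inverse of 18 mod 19 is 18 (since 18·18 = 324 = 17·19 + 1), so t ≡ 18·15 = 270 ≡ 4 (mod 19).
    Then x = 39 + 56·4 = 263, valid modulo lcm(56, 19) = 1064: x ≡ 263 (mod 1064).
  Combine with x ≡ 6 (mod 9); new modulus lcm = 9576.
    Write x = 263 + 1064·t and substitute into x ≡ 6 (mod 9): 1064·t ≡ 6 − 263 = -257 (mod 9).
    Reduce coefficients mod 9: 2·t ≡ 4 (mod 9).
    The inverse of 2 mod 9 is 5 (since 2·5 = 10 = 1·9 + 1), so t ≡ 5·4 = 20 ≡ 2 (mod 9).
    Then x = 263 + 1064·2 = 2391, valid modulo lcm(1064, 9) = 9576: x ≡ 2391 (mod 9576).
Verify against each original: 2391 mod 8 = 7, 2391 mod 7 = 4, 2391 mod 19 = 16, 2391 mod 9 = 6.

x ≡ 2391 (mod 9576).


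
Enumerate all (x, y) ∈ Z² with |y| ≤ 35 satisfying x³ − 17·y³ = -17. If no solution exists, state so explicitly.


The equation is x³ - 17y³ = -17. For fixed y, x³ = 17·y³ − 17, so a solution requires the RHS to be a perfect cube.
Strategy: iterate y from -35 to 35, compute RHS = 17·y³ − 17, and check whether it is a (positive or negative) perfect cube.
Check small values of y:
  y = 0: RHS = -17 is not a perfect cube.
  y = 1: RHS = 0 = (0)³ ⇒ x = 0 works.
  y = -1: RHS = -34 is not a perfect cube.
  y = 2: RHS = 119 is not a perfect cube.
  y = -2: RHS = -153 is not a perfect cube.
  y = 3: RHS = 442 is not a perfect cube.
  y = -3: RHS = -476 is not a perfect cube.
Continuing the search up to |y| = 35 finds no further solutions beyond those listed.
Collected solutions: (0, 1).

Solutions (with |y| ≤ 35): (0, 1).


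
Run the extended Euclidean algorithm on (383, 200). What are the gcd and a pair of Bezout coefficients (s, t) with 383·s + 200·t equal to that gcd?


Euclidean algorithm on (383, 200) — divide until remainder is 0:
  383 = 1 · 200 + 183
  200 = 1 · 183 + 17
  183 = 10 · 17 + 13
  17 = 1 · 13 + 4
  13 = 3 · 4 + 1
  4 = 4 · 1 + 0
gcd(383, 200) = 1.
Track Bezout coefficients alongside the remainders: start with r₀ = 383 = a·1 + b·0 (s = 1, t = 0) and r₁ = 200 = a·0 + b·1 (s = 0, t = 1); each new remainder r_{k+1} = r_{k-1} − q_k·r_k inherits s_{k+1} = s_{k-1} − q_k·s_k, t_{k+1} = t_{k-1} − q_k·t_k, so r_k = a·s_k + b·t_k at every step:
  q = 1: r = 183, s = 1 − 1·0 = 1, t = 0 − 1·1 = -1  (check: 383·1 + 200·(-1) = 183)
  q = 1: r = 17, s = 0 − 1·1 = -1, t = 1 − 1·(-1) = 2  (check: 383·(-1) + 200·2 = 17)
  q = 10: r = 13, s = 1 − 10·(-1) = 11, t = -1 − 10·2 = -21  (check: 383·11 + 200·(-21) = 13)
  q = 1: r = 4, s = -1 − 1·11 = -12, t = 2 − 1·(-21) = 23  (check: 383·(-12) + 200·23 = 4)
  q = 3: r = 1, s = 11 − 3·(-12) = 47, t = -21 − 3·23 = -90  (check: 383·47 + 200·(-90) = 1)
The row with r = 1 (the gcd) gives the Bezout coefficients s = 47, t = -90.
Result: 383 · (47) + 200 · (-90) = 1.

gcd(383, 200) = 1; s = 47, t = -90 (check: 383·47 + 200·(-90) = 1).


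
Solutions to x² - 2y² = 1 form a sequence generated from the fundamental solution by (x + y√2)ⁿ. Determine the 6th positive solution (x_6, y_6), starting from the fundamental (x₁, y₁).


Step 1: Find the fundamental solution (x₁, y₁) of x² - 2y² = 1.
  Expand √2 as a continued fraction. a₀ = ⌊√2⌋ = 1; iterate m_{k+1} = d_k·a_k − m_k, d_{k+1} = (2 − m_{k+1}²)/d_k, a_{k+1} = ⌊(a₀ + m_{k+1})/d_{k+1}⌋ (starting m₀ = 0, d₀ = 1), with convergents p_k = a_k·p_{k-1} + p_{k-2}, q_k = a_k·q_{k-1} + q_{k-2} (p₋₁ = 1, q₋₁ = 0):
  k = 0: a₀ = 1; p₀/q₀ = 1/1; p₀² − 2·q₀² = 1 − 2 = -1.
  k = 1: m = 1, d = 1, a = ⌊(1 + 1)/1⌋ = 2; p/q = (2·1 + 1)/(2·1 + 0) = 3/2; p² − 2·q² = 9 − 8 = 1.
  The first convergent with p² − 2·q² = 1 gives the fundamental solution (x₁, y₁) = (3, 2).
Step 2: Apply the recurrence (x_{n+1}, y_{n+1}) = (x₁x_n + 2y₁y_n, x₁y_n + y₁x_n) repeatedly.
  From (x_1, y_1) = (3, 2): x_2 = 3·3 + 2·2·2 = 17; y_2 = 3·2 + 2·3 = 12.
  From (x_2, y_2) = (17, 12): x_3 = 3·17 + 2·2·12 = 99; y_3 = 3·12 + 2·17 = 70.
  From (x_3, y_3) = (99, 70): x_4 = 3·99 + 2·2·70 = 577; y_4 = 3·70 + 2·99 = 408.
  From (x_4, y_4) = (577, 408): x_5 = 3·577 + 2·2·408 = 3363; y_5 = 3·408 + 2·577 = 2378.
  From (x_5, y_5) = (3363, 2378): x_6 = 3·3363 + 2·2·2378 = 19601; y_6 = 3·2378 + 2·3363 = 13860.
Step 3: Verify x_6² - 2·y_6² = 384199201 - 384199200 = 1 (should be 1). ✓

(x_1, y_1) = (3, 2); (x_6, y_6) = (19601, 13860).


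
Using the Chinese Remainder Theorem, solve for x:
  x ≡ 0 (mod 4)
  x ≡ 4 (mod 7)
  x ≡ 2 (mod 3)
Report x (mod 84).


Moduli 4, 7, 3 are pairwise coprime; by CRT there is a unique solution modulo M = 4 · 7 · 3 = 84.
Solve pairwise, accumulating the modulus:
  Start with x ≡ 0 (mod 4).
  Combine with x ≡ 4 (mod 7): since gcd(4, 7) = 1, we get a unique residue mod 28.
    Write x = 0 + 4·t and substitute into x ≡ 4 (mod 7): 4·t ≡ 4 − 0 = 4 (mod 7).
    The inverse of 4 mod 7 is 2 (since 4·2 = 8 = 1·7 + 1), so t ≡ 2·4 = 8 ≡ 1 (mod 7).
    Then x = 0 + 4·1 = 4, valid modulo lcm(4, 7) = 28: x ≡ 4 (mod 28).
  Combine with x ≡ 2 (mod 3): since gcd(28, 3) = 1, we get a unique residue mod 84.
    Write x = 4 + 28·t and substitute into x ≡ 2 (mod 3): 28·t ≡ 2 − 4 = -2 (mod 3).
    Reduce coefficients mod 3: 1·t ≡ 1 (mod 3).
    So t ≡ 1 (mod 3).
    Then x = 4 + 28·1 = 32, valid modulo lcm(28, 3) = 84: x ≡ 32 (mod 84).
Verify: 32 mod 4 = 0 ✓, 32 mod 7 = 4 ✓, 32 mod 3 = 2 ✓.

x ≡ 32 (mod 84).


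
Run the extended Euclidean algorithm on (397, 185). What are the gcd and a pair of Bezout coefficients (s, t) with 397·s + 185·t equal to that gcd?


Euclidean algorithm on (397, 185) — divide until remainder is 0:
  397 = 2 · 185 + 27
  185 = 6 · 27 + 23
  27 = 1 · 23 + 4
  23 = 5 · 4 + 3
  4 = 1 · 3 + 1
  3 = 3 · 1 + 0
gcd(397, 185) = 1.
Track Bezout coefficients alongside the remainders: start with r₀ = 397 = a·1 + b·0 (s = 1, t = 0) and r₁ = 185 = a·0 + b·1 (s = 0, t = 1); each new remainder r_{k+1} = r_{k-1} − q_k·r_k inherits s_{k+1} = s_{k-1} − q_k·s_k, t_{k+1} = t_{k-1} − q_k·t_k, so r_k = a·s_k + b·t_k at every step:
  q = 2: r = 27, s = 1 − 2·0 = 1, t = 0 − 2·1 = -2  (check: 397·1 + 185·(-2) = 27)
  q = 6: r = 23, s = 0 − 6·1 = -6, t = 1 − 6·(-2) = 13  (check: 397·(-6) + 185·13 = 23)
  q = 1: r = 4, s = 1 − 1·(-6) = 7, t = -2 − 1·13 = -15  (check: 397·7 + 185·(-15) = 4)
  q = 5: r = 3, s = -6 − 5·7 = -41, t = 13 − 5·(-15) = 88  (check: 397·(-41) + 185·88 = 3)
  q = 1: r = 1, s = 7 − 1·(-41) = 48, t = -15 − 1·88 = -103  (check: 397·48 + 185·(-103) = 1)
The row with r = 1 (the gcd) gives the Bezout coefficients s = 48, t = -103.
Result: 397 · (48) + 185 · (-103) = 1.

gcd(397, 185) = 1; s = 48, t = -103 (check: 397·48 + 185·(-103) = 1).


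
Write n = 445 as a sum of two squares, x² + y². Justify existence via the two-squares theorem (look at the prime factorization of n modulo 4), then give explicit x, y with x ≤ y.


Step 1: Factor n = 445 = 5 · 89.
Step 2: Check the mod-4 condition on each prime factor: 5 ≡ 1 (mod 4), exponent 1; 89 ≡ 1 (mod 4), exponent 1.
All primes ≡ 3 (mod 4) appear to even exponent (or don't appear), so by the two-squares theorem n IS expressible as a sum of two squares.
Step 3: Build a representation. Here n = 5 · 89 is a product of primes ≡ 1 (mod 4). Each prime p ≡ 1 (mod 4) is itself a sum of two squares; find a² by testing p − a² for a perfect square:
  5: 5 − 1² = 4 = 2² ⇒ 5 = 1² + 2².
  89: 89 − 1² = 88, 89 − 2² = 85, 89 − 3² = 80, 89 − 4² = 73, 89 − 5² = 64 = 8² ⇒ 89 = 5² + 8².
  Combine using the Brahmagupta–Fibonacci identity (a² + b²)(c² + d²) = (ac − bd)² + (ad + bc)² = (ac + bd)² + (ad − bc)²:
  5 · 89 = 445: from (1² + 2²)(5² + 8²), take (1·5 − 2·8, 1·8 + 2·5) = (5 − 16, 8 + 10) = (-11, 18); dropping signs (only squares matter) gives (11, 18); check 11² + 18² = 121 + 324 = 445 ✓.
Step 4: Order so x ≤ y and verify: 11² + 18² = 121 + 324 = 445 = n. ✓

n = 445 = 11² + 18² (one valid representation with x ≤ y).


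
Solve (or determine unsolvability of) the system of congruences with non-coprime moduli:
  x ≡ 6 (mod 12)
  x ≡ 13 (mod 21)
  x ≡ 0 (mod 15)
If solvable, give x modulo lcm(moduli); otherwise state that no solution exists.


Moduli 12, 21, 15 are not pairwise coprime, so CRT works modulo lcm(m_i) when all pairwise compatibility conditions hold.
Pairwise compatibility: gcd(m_i, m_j) must divide a_i - a_j for every pair.
Merge one congruence at a time:
  Start: x ≡ 6 (mod 12).
  Combine with x ≡ 13 (mod 21): gcd(12, 21) = 3, and 13 - 6 = 7 is NOT divisible by 3.
    ⇒ system is inconsistent (no integer solution).

No solution (the system is inconsistent).


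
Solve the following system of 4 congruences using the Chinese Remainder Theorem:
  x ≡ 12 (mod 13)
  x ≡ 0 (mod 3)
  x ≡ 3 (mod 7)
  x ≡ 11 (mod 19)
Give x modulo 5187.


Product of moduli M = 13 · 3 · 7 · 19 = 5187.
Merge one congruence at a time:
  Start: x ≡ 12 (mod 13).
  Combine with x ≡ 0 (mod 3); new modulus lcm = 39.
    Write x = 12 + 13·t and substitute into x ≡ 0 (mod 3): 13·t ≡ 0 − 12 = -12 (mod 3).
    Reduce coefficients mod 3: 1·t ≡ 0 (mod 3).
    So t ≡ 0 (mod 3).
    Then x = 12 + 13·0 = 12, valid modulo lcm(13, 3) = 39: x ≡ 12 (mod 39).
  Combine with x ≡ 3 (mod 7); new modulus lcm = 273.
    Write x = 12 + 39·t and substitute into x ≡ 3 (mod 7): 39·t ≡ 3 − 12 = -9 (mod 7).
    Reduce coefficients mod 7: 4·t ≡ 5 (mod 7).
    The inverse of 4 mod 7 is 2 (since 4·2 = 8 = 1·7 + 1), so t ≡ 2·5 = 10 ≡ 3 (mod 7).
    Then x = 12 + 39·3 = 129, valid modulo lcm(39, 7) = 273: x ≡ 129 (mod 273).
  Combine with x ≡ 11 (mod 19); new modulus lcm = 5187.
    Write x = 129 + 273·t and substitute into x ≡ 11 (mod 19): 273·t ≡ 11 − 129 = -118 (mod 19).
    Reduce coefficients mod 19: 7·t ≡ 15 (mod 19).
    The inverse of 7 mod 19 is 11 (since 7·11 = 77 = 4·19 + 1), so t ≡ 11·15 = 165 ≡ 13 (mod 19).
    Then x = 129 + 273·13 = 3678, valid modulo lcm(273, 19) = 5187: x ≡ 3678 (mod 5187).
Verify against each original: 3678 mod 13 = 12, 3678 mod 3 = 0, 3678 mod 7 = 3, 3678 mod 19 = 11.

x ≡ 3678 (mod 5187).


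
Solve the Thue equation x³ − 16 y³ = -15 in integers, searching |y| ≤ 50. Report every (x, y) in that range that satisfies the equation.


The equation is x³ - 16y³ = -15. For fixed y, x³ = 16·y³ − 15, so a solution requires the RHS to be a perfect cube.
Strategy: iterate y from -50 to 50, compute RHS = 16·y³ − 15, and check whether it is a (positive or negative) perfect cube.
Check small values of y:
  y = 0: RHS = -15 is not a perfect cube.
  y = 1: RHS = 1 = (1)³ ⇒ x = 1 works.
  y = -1: RHS = -31 is not a perfect cube.
  y = 2: RHS = 113 is not a perfect cube.
  y = -2: RHS = -143 is not a perfect cube.
  y = 3: RHS = 417 is not a perfect cube.
  y = -3: RHS = -447 is not a perfect cube.
Continuing the search up to |y| = 50 finds no further solutions beyond those listed.
Collected solutions: (1, 1).

Solutions (with |y| ≤ 50): (1, 1).


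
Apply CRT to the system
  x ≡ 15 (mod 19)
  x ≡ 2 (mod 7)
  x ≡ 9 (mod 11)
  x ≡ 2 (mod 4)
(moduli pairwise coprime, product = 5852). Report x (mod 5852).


Product of moduli M = 19 · 7 · 11 · 4 = 5852.
Merge one congruence at a time:
  Start: x ≡ 15 (mod 19).
  Combine with x ≡ 2 (mod 7); new modulus lcm = 133.
    Write x = 15 + 19·t and substitute into x ≡ 2 (mod 7): 19·t ≡ 2 − 15 = -13 (mod 7).
    Reduce coefficients mod 7: 5·t ≡ 1 (mod 7).
    The inverse of 5 mod 7 is 3 (since 5·3 = 15 = 2·7 + 1), so t ≡ 3·1 = 3 ≡ 3 (mod 7).
    Then x = 15 + 19·3 = 72, valid modulo lcm(19, 7) = 133: x ≡ 72 (mod 133).
  Combine with x ≡ 9 (mod 11); new modulus lcm = 1463.
    Write x = 72 + 133·t and substitute into x ≡ 9 (mod 11): 133·t ≡ 9 − 72 = -63 (mod 11).
    Reduce coefficients mod 11: 1·t ≡ 3 (mod 11).
    So t ≡ 3 (mod 11).
    Then x = 72 + 133·3 = 471, valid modulo lcm(133, 11) = 1463: x ≡ 471 (mod 1463).
  Combine with x ≡ 2 (mod 4); new modulus lcm = 5852.
    Write x = 471 + 1463·t and substitute into x ≡ 2 (mod 4): 1463·t ≡ 2 − 471 = -469 (mod 4).
    Reduce coefficients mod 4: 3·t ≡ 3 (mod 4).
    The inverse of 3 mod 4 is 3 (since 3·3 = 9 = 2·4 + 1), so t ≡ 3·3 = 9 ≡ 1 (mod 4).
    Then x = 471 + 1463·1 = 1934, valid modulo lcm(1463, 4) = 5852: x ≡ 1934 (mod 5852).
Verify against each original: 1934 mod 19 = 15, 1934 mod 7 = 2, 1934 mod 11 = 9, 1934 mod 4 = 2.

x ≡ 1934 (mod 5852).


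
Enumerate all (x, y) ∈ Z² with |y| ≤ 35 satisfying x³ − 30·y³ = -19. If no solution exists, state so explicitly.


The equation is x³ - 30y³ = -19. For fixed y, x³ = 30·y³ − 19, so a solution requires the RHS to be a perfect cube.
Strategy: iterate y from -35 to 35, compute RHS = 30·y³ − 19, and check whether it is a (positive or negative) perfect cube.
Check small values of y:
  y = 0: RHS = -19 is not a perfect cube.
  y = 1: RHS = 11 is not a perfect cube.
  y = -1: RHS = -49 is not a perfect cube.
  y = 2: RHS = 221 is not a perfect cube.
  y = -2: RHS = -259 is not a perfect cube.
  y = 3: RHS = 791 is not a perfect cube.
  y = -3: RHS = -829 is not a perfect cube.
Continuing the search up to |y| = 35 finds no solutions either.
No (x, y) in the scanned range satisfies the equation.

No integer solutions with |y| ≤ 35.


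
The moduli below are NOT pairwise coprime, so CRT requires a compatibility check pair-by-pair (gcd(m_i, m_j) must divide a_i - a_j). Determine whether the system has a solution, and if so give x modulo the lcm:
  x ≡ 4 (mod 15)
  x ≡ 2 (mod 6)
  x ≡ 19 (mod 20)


Moduli 15, 6, 20 are not pairwise coprime, so CRT works modulo lcm(m_i) when all pairwise compatibility conditions hold.
Pairwise compatibility: gcd(m_i, m_j) must divide a_i - a_j for every pair.
Merge one congruence at a time:
  Start: x ≡ 4 (mod 15).
  Combine with x ≡ 2 (mod 6): gcd(15, 6) = 3, and 2 - 4 = -2 is NOT divisible by 3.
    ⇒ system is inconsistent (no integer solution).

No solution (the system is inconsistent).


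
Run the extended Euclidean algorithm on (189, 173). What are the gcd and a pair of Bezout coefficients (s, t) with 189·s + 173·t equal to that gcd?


Euclidean algorithm on (189, 173) — divide until remainder is 0:
  189 = 1 · 173 + 16
  173 = 10 · 16 + 13
  16 = 1 · 13 + 3
  13 = 4 · 3 + 1
  3 = 3 · 1 + 0
gcd(189, 173) = 1.
Track Bezout coefficients alongside the remainders: start with r₀ = 189 = a·1 + b·0 (s = 1, t = 0) and r₁ = 173 = a·0 + b·1 (s = 0, t = 1); each new remainder r_{k+1} = r_{k-1} − q_k·r_k inherits s_{k+1} = s_{k-1} − q_k·s_k, t_{k+1} = t_{k-1} − q_k·t_k, so r_k = a·s_k + b·t_k at every step:
  q = 1: r = 16, s = 1 − 1·0 = 1, t = 0 − 1·1 = -1  (check: 189·1 + 173·(-1) = 16)
  q = 10: r = 13, s = 0 − 10·1 = -10, t = 1 − 10·(-1) = 11  (check: 189·(-10) + 173·11 = 13)
  q = 1: r = 3, s = 1 − 1·(-10) = 11, t = -1 − 1·11 = -12  (check: 189·11 + 173·(-12) = 3)
  q = 4: r = 1, s = -10 − 4·11 = -54, t = 11 − 4·(-12) = 59  (check: 189·(-54) + 173·59 = 1)
The row with r = 1 (the gcd) gives the Bezout coefficients s = -54, t = 59.
Result: 189 · (-54) + 173 · (59) = 1.

gcd(189, 173) = 1; s = -54, t = 59 (check: 189·(-54) + 173·59 = 1).


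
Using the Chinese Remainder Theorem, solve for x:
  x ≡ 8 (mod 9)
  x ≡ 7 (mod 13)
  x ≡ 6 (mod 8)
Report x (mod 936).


Moduli 9, 13, 8 are pairwise coprime; by CRT there is a unique solution modulo M = 9 · 13 · 8 = 936.
Solve pairwise, accumulating the modulus:
  Start with x ≡ 8 (mod 9).
  Combine with x ≡ 7 (mod 13): since gcd(9, 13) = 1, we get a unique residue mod 117.
    Write x = 8 + 9·t and substitute into x ≡ 7 (mod 13): 9·t ≡ 7 − 8 = -1 (mod 13).
    Reduce coefficients mod 13: 9·t ≡ 12 (mod 13).
    The inverse of 9 mod 13 is 3 (since 9·3 = 27 = 2·13 + 1), so t ≡ 3·12 = 36 ≡ 10 (mod 13).
    Then x = 8 + 9·10 = 98, valid modulo lcm(9, 13) = 117: x ≡ 98 (mod 117).
  Combine with x ≡ 6 (mod 8): since gcd(117, 8) = 1, we get a unique residue mod 936.
    Write x = 98 + 117·t and substitute into x ≡ 6 (mod 8): 117·t ≡ 6 − 98 = -92 (mod 8).
    Reduce coefficients mod 8: 5·t ≡ 4 (mod 8).
    The inverse of 5 mod 8 is 5 (since 5·5 = 25 = 3·8 + 1), so t ≡ 5·4 = 20 ≡ 4 (mod 8).
    Then x = 98 + 117·4 = 566, valid modulo lcm(117, 8) = 936: x ≡ 566 (mod 936).
Verify: 566 mod 9 = 8 ✓, 566 mod 13 = 7 ✓, 566 mod 8 = 6 ✓.

x ≡ 566 (mod 936).


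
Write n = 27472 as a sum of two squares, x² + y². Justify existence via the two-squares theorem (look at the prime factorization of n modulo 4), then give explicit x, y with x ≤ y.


Step 1: Factor n = 27472 = 2^4 · 17 · 101.
Step 2: Check the mod-4 condition on each prime factor: 2 = 2 (special); 17 ≡ 1 (mod 4), exponent 1; 101 ≡ 1 (mod 4), exponent 1.
All primes ≡ 3 (mod 4) appear to even exponent (or don't appear), so by the two-squares theorem n IS expressible as a sum of two squares.
Step 3: Build a representation. Group n = k² · m with k = 4 and m = 17 · 101 = 1717 (a product of primes ≡ 1 (mod 4)); a representation of m scales to one of n via (k·x)² + (k·y)² = k²(x² + y²). Each prime p ≡ 1 (mod 4) is itself a sum of two squares; find a² by testing p − a² for a perfect square:
  17: 17 − 1² = 16 = 4² ⇒ 17 = 1² + 4².
  101: 101 − 1² = 100 = 10² ⇒ 101 = 1² + 10².
  Combine using the Brahmagupta–Fibonacci identity (a² + b²)(c² + d²) = (ac − bd)² + (ad + bc)² = (ac + bd)² + (ad − bc)²:
  17 · 101 = 1717: from (1² + 4²)(1² + 10²), take (1·1 − 4·10, 1·10 + 4·1) = (1 − 40, 10 + 4) = (-39, 14); dropping signs (only squares matter) gives (39, 14); check 39² + 14² = 1521 + 196 = 1717 ✓.
  Scale by k = 4: (4·39, 4·14) = (156, 56).
Step 4: Order so x ≤ y and verify: 56² + 156² = 3136 + 24336 = 27472 = n. ✓

n = 27472 = 56² + 156² (one valid representation with x ≤ y).


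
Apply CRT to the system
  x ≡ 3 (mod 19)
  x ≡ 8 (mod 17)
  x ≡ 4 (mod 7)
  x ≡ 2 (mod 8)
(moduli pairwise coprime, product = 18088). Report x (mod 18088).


Product of moduli M = 19 · 17 · 7 · 8 = 18088.
Merge one congruence at a time:
  Start: x ≡ 3 (mod 19).
  Combine with x ≡ 8 (mod 17); new modulus lcm = 323.
    Write x = 3 + 19·t and substitute into x ≡ 8 (mod 17): 19·t ≡ 8 − 3 = 5 (mod 17).
    Reduce coefficients mod 17: 2·t ≡ 5 (mod 17).
    The inverse of 2 mod 17 is 9 (since 2·9 = 18 = 1·17 + 1), so t ≡ 9·5 = 45 ≡ 11 (mod 17).
    Then x = 3 + 19·11 = 212, valid modulo lcm(19, 17) = 323: x ≡ 212 (mod 323).
  Combine with x ≡ 4 (mod 7); new modulus lcm = 2261.
    Write x = 212 + 323·t and substitute into x ≡ 4 (mod 7): 323·t ≡ 4 − 212 = -208 (mod 7).
    Reduce coefficients mod 7: 1·t ≡ 2 (mod 7).
    So t ≡ 2 (mod 7).
    Then x = 212 + 323·2 = 858, valid modulo lcm(323, 7) = 2261: x ≡ 858 (mod 2261).
  Combine with x ≡ 2 (mod 8); new modulus lcm = 18088.
    Write x = 858 + 2261·t and substitute into x ≡ 2 (mod 8): 2261·t ≡ 2 − 858 = -856 (mod 8).
    Reduce coefficients mod 8: 5·t ≡ 0 (mod 8).
    The inverse of 5 mod 8 is 5 (since 5·5 = 25 = 3·8 + 1), so t ≡ 5·0 = 0 ≡ 0 (mod 8).
    Then x = 858 + 2261·0 = 858, valid modulo lcm(2261, 8) = 18088: x ≡ 858 (mod 18088).
Verify against each original: 858 mod 19 = 3, 858 mod 17 = 8, 858 mod 7 = 4, 858 mod 8 = 2.

x ≡ 858 (mod 18088).


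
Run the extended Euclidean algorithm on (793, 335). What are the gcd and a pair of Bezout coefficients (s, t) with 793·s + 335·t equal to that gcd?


Euclidean algorithm on (793, 335) — divide until remainder is 0:
  793 = 2 · 335 + 123
  335 = 2 · 123 + 89
  123 = 1 · 89 + 34
  89 = 2 · 34 + 21
  34 = 1 · 21 + 13
  21 = 1 · 13 + 8
  13 = 1 · 8 + 5
  8 = 1 · 5 + 3
  5 = 1 · 3 + 2
  3 = 1 · 2 + 1
  2 = 2 · 1 + 0
gcd(793, 335) = 1.
Track Bezout coefficients alongside the remainders: start with r₀ = 793 = a·1 + b·0 (s = 1, t = 0) and r₁ = 335 = a·0 + b·1 (s = 0, t = 1); each new remainder r_{k+1} = r_{k-1} − q_k·r_k inherits s_{k+1} = s_{k-1} − q_k·s_k, t_{k+1} = t_{k-1} − q_k·t_k, so r_k = a·s_k + b·t_k at every step:
  q = 2: r = 123, s = 1 − 2·0 = 1, t = 0 − 2·1 = -2  (check: 793·1 + 335·(-2) = 123)
  q = 2: r = 89, s = 0 − 2·1 = -2, t = 1 − 2·(-2) = 5  (check: 793·(-2) + 335·5 = 89)
  q = 1: r = 34, s = 1 − 1·(-2) = 3, t = -2 − 1·5 = -7  (check: 793·3 + 335·(-7) = 34)
  q = 2: r = 21, s = -2 − 2·3 = -8, t = 5 − 2·(-7) = 19  (check: 793·(-8) + 335·19 = 21)
  q = 1: r = 13, s = 3 − 1·(-8) = 11, t = -7 − 1·19 = -26  (check: 793·11 + 335·(-26) = 13)
  q = 1: r = 8, s = -8 − 1·11 = -19, t = 19 − 1·(-26) = 45  (check: 793·(-19) + 335·45 = 8)
  q = 1: r = 5, s = 11 − 1·(-19) = 30, t = -26 − 1·45 = -71  (check: 793·30 + 335·(-71) = 5)
  q = 1: r = 3, s = -19 − 1·30 = -49, t = 45 − 1·(-71) = 116  (check: 793·(-49) + 335·116 = 3)
  q = 1: r = 2, s = 30 − 1·(-49) = 79, t = -71 − 1·116 = -187  (check: 793·79 + 335·(-187) = 2)
  q = 1: r = 1, s = -49 − 1·79 = -128, t = 116 − 1·(-187) = 303  (check: 793·(-128) + 335·303 = 1)
The row with r = 1 (the gcd) gives the Bezout coefficients s = -128, t = 303.
Result: 793 · (-128) + 335 · (303) = 1.

gcd(793, 335) = 1; s = -128, t = 303 (check: 793·(-128) + 335·303 = 1).


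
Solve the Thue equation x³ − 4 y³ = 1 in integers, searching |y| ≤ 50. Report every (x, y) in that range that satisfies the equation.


The equation is x³ - 4y³ = 1. For fixed y, x³ = 4·y³ + 1, so a solution requires the RHS to be a perfect cube.
Strategy: iterate y from -50 to 50, compute RHS = 4·y³ + 1, and check whether it is a (positive or negative) perfect cube.
Check small values of y:
  y = 0: RHS = 1 = (1)³ ⇒ x = 1 works.
  y = 1: RHS = 5 is not a perfect cube.
  y = -1: RHS = -3 is not a perfect cube.
  y = 2: RHS = 33 is not a perfect cube.
  y = -2: RHS = -31 is not a perfect cube.
  y = 3: RHS = 109 is not a perfect cube.
  y = -3: RHS = -107 is not a perfect cube.
Continuing the search up to |y| = 50 finds no further solutions beyond those listed.
Collected solutions: (1, 0).

Solutions (with |y| ≤ 50): (1, 0).


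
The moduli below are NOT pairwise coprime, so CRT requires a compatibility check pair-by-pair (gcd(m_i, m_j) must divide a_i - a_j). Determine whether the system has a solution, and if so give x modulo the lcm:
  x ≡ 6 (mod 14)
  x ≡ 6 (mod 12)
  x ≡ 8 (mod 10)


Moduli 14, 12, 10 are not pairwise coprime, so CRT works modulo lcm(m_i) when all pairwise compatibility conditions hold.
Pairwise compatibility: gcd(m_i, m_j) must divide a_i - a_j for every pair.
Merge one congruence at a time:
  Start: x ≡ 6 (mod 14).
  Combine with x ≡ 6 (mod 12): gcd(14, 12) = 2; 6 - 6 = 0, which IS divisible by 2, so compatible.
    Write x = 6 + 14·t and substitute into x ≡ 6 (mod 12): 14·t ≡ 6 − 6 = 0 (mod 12).
    Divide the congruence (and modulus) by g = 2: 7·t ≡ 0 (mod 6).
    Reduce coefficients mod 6: 1·t ≡ 0 (mod 6).
    So t ≡ 0 (mod 6).
    Then x = 6 + 14·0 = 6, valid modulo lcm(14, 12) = 84: x ≡ 6 (mod 84).
  Combine with x ≡ 8 (mod 10): gcd(84, 10) = 2; 8 - 6 = 2, which IS divisible by 2, so compatible.
    Write x = 6 + 84·t and substitute into x ≡ 8 (mod 10): 84·t ≡ 8 − 6 = 2 (mod 10).
    Divide the congruence (and modulus) by g = 2: 42·t ≡ 1 (mod 5).
    Reduce coefficients mod 5: 2·t ≡ 1 (mod 5).
    The inverse of 2 mod 5 is 3 (since 2·3 = 6 = 1·5 + 1), so t ≡ 3·1 = 3 ≡ 3 (mod 5).
    Then x = 6 + 84·3 = 258, valid modulo lcm(84, 10) = 420: x ≡ 258 (mod 420).
Verify: 258 mod 14 = 6, 258 mod 12 = 6, 258 mod 10 = 8.

x ≡ 258 (mod 420).


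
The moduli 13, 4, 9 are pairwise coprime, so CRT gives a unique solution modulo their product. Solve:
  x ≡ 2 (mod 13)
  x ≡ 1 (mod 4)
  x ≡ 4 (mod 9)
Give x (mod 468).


Moduli 13, 4, 9 are pairwise coprime; by CRT there is a unique solution modulo M = 13 · 4 · 9 = 468.
Solve pairwise, accumulating the modulus:
  Start with x ≡ 2 (mod 13).
  Combine with x ≡ 1 (mod 4): since gcd(13, 4) = 1, we get a unique residue mod 52.
    Write x = 2 + 13·t and substitute into x ≡ 1 (mod 4): 13·t ≡ 1 − 2 = -1 (mod 4).
    Reduce coefficients mod 4: 1·t ≡ 3 (mod 4).
    So t ≡ 3 (mod 4).
    Then x = 2 + 13·3 = 41, valid modulo lcm(13, 4) = 52: x ≡ 41 (mod 52).
  Combine with x ≡ 4 (mod 9): since gcd(52, 9) = 1, we get a unique residue mod 468.
    Write x = 41 + 52·t and substitute into x ≡ 4 (mod 9): 52·t ≡ 4 − 41 = -37 (mod 9).
    Reduce coefficients mod 9: 7·t ≡ 8 (mod 9).
    The inverse of 7 mod 9 is 4 (since 7·4 = 28 = 3·9 + 1), so t ≡ 4·8 = 32 ≡ 5 (mod 9).
    Then x = 41 + 52·5 = 301, valid modulo lcm(52, 9) = 468: x ≡ 301 (mod 468).
Verify: 301 mod 13 = 2 ✓, 301 mod 4 = 1 ✓, 301 mod 9 = 4 ✓.

x ≡ 301 (mod 468).


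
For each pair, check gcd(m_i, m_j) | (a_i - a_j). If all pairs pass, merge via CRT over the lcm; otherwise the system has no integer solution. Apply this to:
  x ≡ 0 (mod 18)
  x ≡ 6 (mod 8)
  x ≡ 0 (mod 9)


Moduli 18, 8, 9 are not pairwise coprime, so CRT works modulo lcm(m_i) when all pairwise compatibility conditions hold.
Pairwise compatibility: gcd(m_i, m_j) must divide a_i - a_j for every pair.
Merge one congruence at a time:
  Start: x ≡ 0 (mod 18).
  Combine with x ≡ 6 (mod 8): gcd(18, 8) = 2; 6 - 0 = 6, which IS divisible by 2, so compatible.
    Write x = 0 + 18·t and substitute into x ≡ 6 (mod 8): 18·t ≡ 6 − 0 = 6 (mod 8).
    Divide the congruence (and modulus) by g = 2: 9·t ≡ 3 (mod 4).
    Reduce coefficients mod 4: 1·t ≡ 3 (mod 4).
    So t ≡ 3 (mod 4).
    Then x = 0 + 18·3 = 54, valid modulo lcm(18, 8) = 72: x ≡ 54 (mod 72).
  Combine with x ≡ 0 (mod 9): gcd(72, 9) = 9; 0 - 54 = -54, which IS divisible by 9, so compatible.
    Write x = 54 + 72·t and substitute into x ≡ 0 (mod 9): 72·t ≡ 0 − 54 = -54 (mod 9).
    Divide the congruence (and modulus) by g = 9: 8·t ≡ -6 (mod 1).
    Modulo 1 every t works; take t = 0.
    Then x = 54 + 72·0 = 54, valid modulo lcm(72, 9) = 72: x ≡ 54 (mod 72).
Verify: 54 mod 18 = 0, 54 mod 8 = 6, 54 mod 9 = 0.

x ≡ 54 (mod 72).


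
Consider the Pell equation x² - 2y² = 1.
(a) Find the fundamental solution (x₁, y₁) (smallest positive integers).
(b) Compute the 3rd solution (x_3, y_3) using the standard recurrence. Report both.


Step 1: Find the fundamental solution (x₁, y₁) of x² - 2y² = 1.
  Expand √2 as a continued fraction. a₀ = ⌊√2⌋ = 1; iterate m_{k+1} = d_k·a_k − m_k, d_{k+1} = (2 − m_{k+1}²)/d_k, a_{k+1} = ⌊(a₀ + m_{k+1})/d_{k+1}⌋ (starting m₀ = 0, d₀ = 1), with convergents p_k = a_k·p_{k-1} + p_{k-2}, q_k = a_k·q_{k-1} + q_{k-2} (p₋₁ = 1, q₋₁ = 0):
  k = 0: a₀ = 1; p₀/q₀ = 1/1; p₀² − 2·q₀² = 1 − 2 = -1.
  k = 1: m = 1, d = 1, a = ⌊(1 + 1)/1⌋ = 2; p/q = (2·1 + 1)/(2·1 + 0) = 3/2; p² − 2·q² = 9 − 8 = 1.
  The first convergent with p² − 2·q² = 1 gives the fundamental solution (x₁, y₁) = (3, 2).
Step 2: Apply the recurrence (x_{n+1}, y_{n+1}) = (x₁x_n + 2y₁y_n, x₁y_n + y₁x_n) repeatedly.
  From (x_1, y_1) = (3, 2): x_2 = 3·3 + 2·2·2 = 17; y_2 = 3·2 + 2·3 = 12.
  From (x_2, y_2) = (17, 12): x_3 = 3·17 + 2·2·12 = 99; y_3 = 3·12 + 2·17 = 70.
Step 3: Verify x_3² - 2·y_3² = 9801 - 9800 = 1 (should be 1). ✓

(x_1, y_1) = (3, 2); (x_3, y_3) = (99, 70).


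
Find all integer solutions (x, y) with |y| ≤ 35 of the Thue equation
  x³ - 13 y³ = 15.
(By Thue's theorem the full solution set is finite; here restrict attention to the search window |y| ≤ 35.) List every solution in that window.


The equation is x³ - 13y³ = 15. For fixed y, x³ = 13·y³ + 15, so a solution requires the RHS to be a perfect cube.
Strategy: iterate y from -35 to 35, compute RHS = 13·y³ + 15, and check whether it is a (positive or negative) perfect cube.
Check small values of y:
  y = 0: RHS = 15 is not a perfect cube.
  y = 1: RHS = 28 is not a perfect cube.
  y = -1: RHS = 2 is not a perfect cube.
  y = 2: RHS = 119 is not a perfect cube.
  y = -2: RHS = -89 is not a perfect cube.
  y = 3: RHS = 366 is not a perfect cube.
  y = -3: RHS = -336 is not a perfect cube.
Continuing the search up to |y| = 35 finds no solutions either.
No (x, y) in the scanned range satisfies the equation.

No integer solutions with |y| ≤ 35.


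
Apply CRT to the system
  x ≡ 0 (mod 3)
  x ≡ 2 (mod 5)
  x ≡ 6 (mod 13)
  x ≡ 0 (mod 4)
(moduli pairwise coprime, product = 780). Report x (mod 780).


Product of moduli M = 3 · 5 · 13 · 4 = 780.
Merge one congruence at a time:
  Start: x ≡ 0 (mod 3).
  Combine with x ≡ 2 (mod 5); new modulus lcm = 15.
    Write x = 0 + 3·t and substitute into x ≡ 2 (mod 5): 3·t ≡ 2 − 0 = 2 (mod 5).
    The inverse of 3 mod 5 is 2 (since 3·2 = 6 = 1·5 + 1), so t ≡ 2·2 = 4 ≡ 4 (mod 5).
    Then x = 0 + 3·4 = 12, valid modulo lcm(3, 5) = 15: x ≡ 12 (mod 15).
  Combine with x ≡ 6 (mod 13); new modulus lcm = 195.
    Write x = 12 + 15·t and substitute into x ≡ 6 (mod 13): 15·t ≡ 6 − 12 = -6 (mod 13).
    Reduce coefficients mod 13: 2·t ≡ 7 (mod 13).
    The inverse of 2 mod 13 is 7 (since 2·7 = 14 = 1·13 + 1), so t ≡ 7·7 = 49 ≡ 10 (mod 13).
    Then x = 12 + 15·10 = 162, valid modulo lcm(15, 13) = 195: x ≡ 162 (mod 195).
  Combine with x ≡ 0 (mod 4); new modulus lcm = 780.
    Write x = 162 + 195·t and substitute into x ≡ 0 (mod 4): 195·t ≡ 0 − 162 = -162 (mod 4).
    Reduce coefficients mod 4: 3·t ≡ 2 (mod 4).
    The inverse of 3 mod 4 is 3 (since 3·3 = 9 = 2·4 + 1), so t ≡ 3·2 = 6 ≡ 2 (mod 4).
    Then x = 162 + 195·2 = 552, valid modulo lcm(195, 4) = 780: x ≡ 552 (mod 780).
Verify against each original: 552 mod 3 = 0, 552 mod 5 = 2, 552 mod 13 = 6, 552 mod 4 = 0.

x ≡ 552 (mod 780).


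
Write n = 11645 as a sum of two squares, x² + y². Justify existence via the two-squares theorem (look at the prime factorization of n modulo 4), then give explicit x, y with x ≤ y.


Step 1: Factor n = 11645 = 5 · 17 · 137.
Step 2: Check the mod-4 condition on each prime factor: 5 ≡ 1 (mod 4), exponent 1; 17 ≡ 1 (mod 4), exponent 1; 137 ≡ 1 (mod 4), exponent 1.
All primes ≡ 3 (mod 4) appear to even exponent (or don't appear), so by the two-squares theorem n IS expressible as a sum of two squares.
Step 3: Build a representation. Here n = 5 · 17 · 137 is a product of primes ≡ 1 (mod 4). Each prime p ≡ 1 (mod 4) is itself a sum of two squares; find a² by testing p − a² for a perfect square:
  5: 5 − 1² = 4 = 2² ⇒ 5 = 1² + 2².
  17: 17 − 1² = 16 = 4² ⇒ 17 = 1² + 4².
  137: 137 − 1² = 136, 137 − 2² = 133, 137 − 3² = 128, 137 − 4² = 121 = 11² ⇒ 137 = 4² + 11².
  Combine using the Brahmagupta–Fibonacci identity (a² + b²)(c² + d²) = (ac − bd)² + (ad + bc)² = (ac + bd)² + (ad − bc)²:
  5 · 17 = 85: from (1² + 2²)(1² + 4²), take (1·1 − 2·4, 1·4 + 2·1) = (1 − 8, 4 + 2) = (-7, 6); dropping signs (only squares matter) gives (7, 6); check 7² + 6² = 49 + 36 = 85 ✓.
  85 · 137 = 11645: from (7² + 6²)(4² + 11²), take (7·4 − 6·11, 7·11 + 6·4) = (28 − 66, 77 + 24) = (-38, 101); dropping signs (only squares matter) gives (38, 101); check 38² + 101² = 1444 + 10201 = 11645 ✓.
Step 4: Order so x ≤ y and verify: 38² + 101² = 1444 + 10201 = 11645 = n. ✓

n = 11645 = 38² + 101² (one valid representation with x ≤ y).


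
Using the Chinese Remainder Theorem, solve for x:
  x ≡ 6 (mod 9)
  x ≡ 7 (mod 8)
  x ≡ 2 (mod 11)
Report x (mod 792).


Moduli 9, 8, 11 are pairwise coprime; by CRT there is a unique solution modulo M = 9 · 8 · 11 = 792.
Solve pairwise, accumulating the modulus:
  Start with x ≡ 6 (mod 9).
  Combine with x ≡ 7 (mod 8): since gcd(9, 8) = 1, we get a unique residue mod 72.
    Write x = 6 + 9·t and substitute into x ≡ 7 (mod 8): 9·t ≡ 7 − 6 = 1 (mod 8).
    Reduce coefficients mod 8: 1·t ≡ 1 (mod 8).
    So t ≡ 1 (mod 8).
    Then x = 6 + 9·1 = 15, valid modulo lcm(9, 8) = 72: x ≡ 15 (mod 72).
  Combine with x ≡ 2 (mod 11): since gcd(72, 11) = 1, we get a unique residue mod 792.
    Write x = 15 + 72·t and substitute into x ≡ 2 (mod 11): 72·t ≡ 2 − 15 = -13 (mod 11).
    Reduce coefficients mod 11: 6·t ≡ 9 (mod 11).
    The inverse of 6 mod 11 is 2 (since 6·2 = 12 = 1·11 + 1), so t ≡ 2·9 = 18 ≡ 7 (mod 11).
    Then x = 15 + 72·7 = 519, valid modulo lcm(72, 11) = 792: x ≡ 519 (mod 792).
Verify: 519 mod 9 = 6 ✓, 519 mod 8 = 7 ✓, 519 mod 11 = 2 ✓.

x ≡ 519 (mod 792).


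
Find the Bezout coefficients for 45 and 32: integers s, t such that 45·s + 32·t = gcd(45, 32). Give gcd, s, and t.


Euclidean algorithm on (45, 32) — divide until remainder is 0:
  45 = 1 · 32 + 13
  32 = 2 · 13 + 6
  13 = 2 · 6 + 1
  6 = 6 · 1 + 0
gcd(45, 32) = 1.
Track Bezout coefficients alongside the remainders: start with r₀ = 45 = a·1 + b·0 (s = 1, t = 0) and r₁ = 32 = a·0 + b·1 (s = 0, t = 1); each new remainder r_{k+1} = r_{k-1} − q_k·r_k inherits s_{k+1} = s_{k-1} − q_k·s_k, t_{k+1} = t_{k-1} − q_k·t_k, so r_k = a·s_k + b·t_k at every step:
  q = 1: r = 13, s = 1 − 1·0 = 1, t = 0 − 1·1 = -1  (check: 45·1 + 32·(-1) = 13)
  q = 2: r = 6, s = 0 − 2·1 = -2, t = 1 − 2·(-1) = 3  (check: 45·(-2) + 32·3 = 6)
  q = 2: r = 1, s = 1 − 2·(-2) = 5, t = -1 − 2·3 = -7  (check: 45·5 + 32·(-7) = 1)
The row with r = 1 (the gcd) gives the Bezout coefficients s = 5, t = -7.
Result: 45 · (5) + 32 · (-7) = 1.

gcd(45, 32) = 1; s = 5, t = -7 (check: 45·5 + 32·(-7) = 1).
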